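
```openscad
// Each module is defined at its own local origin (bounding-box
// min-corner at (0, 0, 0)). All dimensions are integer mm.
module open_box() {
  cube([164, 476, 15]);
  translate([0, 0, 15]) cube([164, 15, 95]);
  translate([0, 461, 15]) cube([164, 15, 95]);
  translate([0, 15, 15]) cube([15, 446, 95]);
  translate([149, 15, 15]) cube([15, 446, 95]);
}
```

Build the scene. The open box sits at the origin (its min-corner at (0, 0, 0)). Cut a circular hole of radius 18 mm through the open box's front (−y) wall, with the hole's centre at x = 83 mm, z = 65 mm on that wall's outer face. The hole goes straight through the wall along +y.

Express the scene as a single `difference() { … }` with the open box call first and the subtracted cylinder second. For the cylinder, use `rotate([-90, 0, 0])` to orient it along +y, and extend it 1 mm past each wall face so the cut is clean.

difference() {
  open_box();
  translate([83, -1, 65]) rotate([-90, 0, 0]) cylinder(h = 17, r = 18);
}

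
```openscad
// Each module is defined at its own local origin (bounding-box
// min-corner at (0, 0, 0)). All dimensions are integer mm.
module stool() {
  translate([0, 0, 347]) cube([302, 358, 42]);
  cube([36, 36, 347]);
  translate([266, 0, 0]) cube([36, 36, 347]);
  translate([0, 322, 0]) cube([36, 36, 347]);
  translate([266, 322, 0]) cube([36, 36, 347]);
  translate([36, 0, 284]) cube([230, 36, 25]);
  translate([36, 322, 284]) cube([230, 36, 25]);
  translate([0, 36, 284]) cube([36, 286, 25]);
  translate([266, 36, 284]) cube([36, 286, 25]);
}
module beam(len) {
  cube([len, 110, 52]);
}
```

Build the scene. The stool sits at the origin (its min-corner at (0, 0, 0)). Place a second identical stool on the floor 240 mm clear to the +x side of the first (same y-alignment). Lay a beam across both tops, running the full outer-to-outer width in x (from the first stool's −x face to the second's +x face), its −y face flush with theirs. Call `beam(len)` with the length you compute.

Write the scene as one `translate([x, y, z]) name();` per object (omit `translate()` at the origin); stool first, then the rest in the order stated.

stool();
translate([542, 0, 0]) stool();
translate([0, 0, 389]) beam(844);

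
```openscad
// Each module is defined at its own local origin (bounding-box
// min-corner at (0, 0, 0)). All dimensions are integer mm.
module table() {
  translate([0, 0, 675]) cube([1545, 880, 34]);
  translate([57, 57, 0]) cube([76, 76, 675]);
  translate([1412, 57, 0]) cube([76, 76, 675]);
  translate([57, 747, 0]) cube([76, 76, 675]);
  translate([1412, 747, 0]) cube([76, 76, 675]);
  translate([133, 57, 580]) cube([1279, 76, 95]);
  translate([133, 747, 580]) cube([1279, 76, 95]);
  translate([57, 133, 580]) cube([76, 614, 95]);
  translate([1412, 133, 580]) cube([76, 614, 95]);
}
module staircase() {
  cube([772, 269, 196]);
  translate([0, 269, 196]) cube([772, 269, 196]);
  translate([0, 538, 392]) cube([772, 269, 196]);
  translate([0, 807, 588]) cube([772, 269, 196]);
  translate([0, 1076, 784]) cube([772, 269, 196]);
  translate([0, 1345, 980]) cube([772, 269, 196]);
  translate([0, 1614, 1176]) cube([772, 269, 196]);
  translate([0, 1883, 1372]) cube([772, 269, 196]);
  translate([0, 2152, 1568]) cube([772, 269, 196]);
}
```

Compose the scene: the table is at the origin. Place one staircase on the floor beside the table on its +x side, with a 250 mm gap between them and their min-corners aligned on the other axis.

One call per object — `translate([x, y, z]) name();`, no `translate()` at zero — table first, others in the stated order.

table();
translate([1795, 0, 0]) staircase();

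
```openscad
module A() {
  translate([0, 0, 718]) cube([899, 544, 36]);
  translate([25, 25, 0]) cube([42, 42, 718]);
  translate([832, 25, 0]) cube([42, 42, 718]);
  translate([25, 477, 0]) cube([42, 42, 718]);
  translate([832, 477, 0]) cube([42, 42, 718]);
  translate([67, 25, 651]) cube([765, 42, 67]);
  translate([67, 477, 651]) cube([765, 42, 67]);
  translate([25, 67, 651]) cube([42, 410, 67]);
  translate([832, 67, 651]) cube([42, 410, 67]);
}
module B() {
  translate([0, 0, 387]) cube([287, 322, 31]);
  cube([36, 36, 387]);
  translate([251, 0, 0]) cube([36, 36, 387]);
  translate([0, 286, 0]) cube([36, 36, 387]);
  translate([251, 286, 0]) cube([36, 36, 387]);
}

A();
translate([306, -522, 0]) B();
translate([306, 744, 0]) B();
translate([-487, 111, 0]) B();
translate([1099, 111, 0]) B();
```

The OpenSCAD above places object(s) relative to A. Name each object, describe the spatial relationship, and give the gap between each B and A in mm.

A is a table. B is a stool. Four stools sit around the table at the −y, +y, −x, +x sides. The gap between each stool and the table is 200 mm.

Each stool's nearest face is 200 mm from the table's bounding box.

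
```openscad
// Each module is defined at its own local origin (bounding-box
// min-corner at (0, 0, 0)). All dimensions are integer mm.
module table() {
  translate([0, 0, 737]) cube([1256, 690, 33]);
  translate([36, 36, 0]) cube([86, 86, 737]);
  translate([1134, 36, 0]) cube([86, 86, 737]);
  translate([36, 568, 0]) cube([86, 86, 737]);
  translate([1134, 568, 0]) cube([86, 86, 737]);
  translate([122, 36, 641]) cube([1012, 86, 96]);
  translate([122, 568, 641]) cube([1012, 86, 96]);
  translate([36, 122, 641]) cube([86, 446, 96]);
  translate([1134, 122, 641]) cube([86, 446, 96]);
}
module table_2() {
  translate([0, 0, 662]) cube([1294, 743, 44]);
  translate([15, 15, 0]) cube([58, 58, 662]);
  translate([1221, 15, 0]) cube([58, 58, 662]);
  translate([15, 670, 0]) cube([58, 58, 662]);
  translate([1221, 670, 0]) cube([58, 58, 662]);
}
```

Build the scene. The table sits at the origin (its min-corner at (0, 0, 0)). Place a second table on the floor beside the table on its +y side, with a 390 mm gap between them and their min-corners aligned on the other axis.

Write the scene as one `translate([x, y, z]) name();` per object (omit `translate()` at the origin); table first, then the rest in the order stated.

table();
translate([0, 1080, 0]) table_2();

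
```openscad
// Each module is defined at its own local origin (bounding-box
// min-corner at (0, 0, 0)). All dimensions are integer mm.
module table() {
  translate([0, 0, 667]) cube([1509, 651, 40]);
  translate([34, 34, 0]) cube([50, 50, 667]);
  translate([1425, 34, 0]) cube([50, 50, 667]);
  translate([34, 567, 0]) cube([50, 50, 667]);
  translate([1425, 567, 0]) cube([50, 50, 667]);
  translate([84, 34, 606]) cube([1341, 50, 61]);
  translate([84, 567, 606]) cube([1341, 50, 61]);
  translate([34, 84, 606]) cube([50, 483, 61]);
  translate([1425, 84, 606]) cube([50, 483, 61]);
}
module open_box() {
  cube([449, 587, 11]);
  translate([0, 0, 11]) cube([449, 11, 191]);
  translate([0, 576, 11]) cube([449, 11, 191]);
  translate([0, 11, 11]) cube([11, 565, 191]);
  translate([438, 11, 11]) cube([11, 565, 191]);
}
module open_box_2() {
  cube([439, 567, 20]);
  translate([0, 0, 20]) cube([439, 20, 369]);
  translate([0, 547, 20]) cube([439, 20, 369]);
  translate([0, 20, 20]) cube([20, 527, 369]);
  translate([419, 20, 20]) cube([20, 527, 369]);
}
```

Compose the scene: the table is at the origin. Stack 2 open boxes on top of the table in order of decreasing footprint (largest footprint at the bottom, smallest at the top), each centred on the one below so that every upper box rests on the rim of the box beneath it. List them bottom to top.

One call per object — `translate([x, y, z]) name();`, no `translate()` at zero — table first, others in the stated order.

table();
translate([530, 32, 707]) open_box();
translate([535, 42, 909]) open_box_2();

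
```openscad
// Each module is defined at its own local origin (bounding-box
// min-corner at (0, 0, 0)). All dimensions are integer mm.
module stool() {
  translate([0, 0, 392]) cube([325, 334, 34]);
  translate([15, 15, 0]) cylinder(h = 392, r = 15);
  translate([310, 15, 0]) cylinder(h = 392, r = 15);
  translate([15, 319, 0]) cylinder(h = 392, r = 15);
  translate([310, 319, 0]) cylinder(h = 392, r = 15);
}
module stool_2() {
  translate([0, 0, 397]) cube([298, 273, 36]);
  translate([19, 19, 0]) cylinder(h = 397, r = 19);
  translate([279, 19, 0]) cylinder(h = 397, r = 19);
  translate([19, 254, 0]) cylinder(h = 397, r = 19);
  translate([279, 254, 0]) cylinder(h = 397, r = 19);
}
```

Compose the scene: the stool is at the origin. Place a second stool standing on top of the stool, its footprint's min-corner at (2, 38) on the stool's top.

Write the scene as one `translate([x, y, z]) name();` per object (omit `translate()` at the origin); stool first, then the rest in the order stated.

stool();
translate([2, 38, 426]) stool_2();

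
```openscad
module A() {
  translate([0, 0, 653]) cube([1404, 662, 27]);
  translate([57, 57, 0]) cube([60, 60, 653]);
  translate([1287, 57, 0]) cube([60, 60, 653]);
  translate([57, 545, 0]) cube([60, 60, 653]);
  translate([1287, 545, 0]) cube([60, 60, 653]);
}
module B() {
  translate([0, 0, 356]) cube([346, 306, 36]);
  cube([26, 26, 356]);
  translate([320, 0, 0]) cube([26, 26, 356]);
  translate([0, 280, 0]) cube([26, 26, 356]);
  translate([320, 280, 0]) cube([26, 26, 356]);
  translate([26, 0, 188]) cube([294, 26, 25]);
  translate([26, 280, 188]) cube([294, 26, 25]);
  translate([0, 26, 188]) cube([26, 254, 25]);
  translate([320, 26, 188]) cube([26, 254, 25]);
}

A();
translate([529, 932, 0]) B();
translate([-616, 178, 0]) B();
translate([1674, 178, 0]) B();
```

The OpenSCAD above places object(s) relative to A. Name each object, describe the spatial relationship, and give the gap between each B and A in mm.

Each stool's nearest face is 270 mm from the table's bounding box.

A is a table. B is a stool. Three stools sit around the table at the +y, −x, +x sides. The gap between each stool and the table is 270 mm.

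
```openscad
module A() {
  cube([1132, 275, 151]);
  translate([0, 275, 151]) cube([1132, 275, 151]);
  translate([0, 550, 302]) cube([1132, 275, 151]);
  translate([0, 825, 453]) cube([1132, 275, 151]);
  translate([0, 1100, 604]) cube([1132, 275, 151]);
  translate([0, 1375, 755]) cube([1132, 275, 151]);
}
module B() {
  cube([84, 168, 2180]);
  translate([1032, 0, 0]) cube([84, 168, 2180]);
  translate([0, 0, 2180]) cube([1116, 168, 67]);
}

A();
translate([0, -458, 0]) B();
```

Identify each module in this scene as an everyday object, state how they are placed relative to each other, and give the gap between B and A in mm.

A is a staircase. B is a door frame. The door frame is on the floor beside the staircase on its −y side. The gap between the door frame and the staircase is 290 mm.

The door frame's nearest face is 290 mm from the staircase's −y face.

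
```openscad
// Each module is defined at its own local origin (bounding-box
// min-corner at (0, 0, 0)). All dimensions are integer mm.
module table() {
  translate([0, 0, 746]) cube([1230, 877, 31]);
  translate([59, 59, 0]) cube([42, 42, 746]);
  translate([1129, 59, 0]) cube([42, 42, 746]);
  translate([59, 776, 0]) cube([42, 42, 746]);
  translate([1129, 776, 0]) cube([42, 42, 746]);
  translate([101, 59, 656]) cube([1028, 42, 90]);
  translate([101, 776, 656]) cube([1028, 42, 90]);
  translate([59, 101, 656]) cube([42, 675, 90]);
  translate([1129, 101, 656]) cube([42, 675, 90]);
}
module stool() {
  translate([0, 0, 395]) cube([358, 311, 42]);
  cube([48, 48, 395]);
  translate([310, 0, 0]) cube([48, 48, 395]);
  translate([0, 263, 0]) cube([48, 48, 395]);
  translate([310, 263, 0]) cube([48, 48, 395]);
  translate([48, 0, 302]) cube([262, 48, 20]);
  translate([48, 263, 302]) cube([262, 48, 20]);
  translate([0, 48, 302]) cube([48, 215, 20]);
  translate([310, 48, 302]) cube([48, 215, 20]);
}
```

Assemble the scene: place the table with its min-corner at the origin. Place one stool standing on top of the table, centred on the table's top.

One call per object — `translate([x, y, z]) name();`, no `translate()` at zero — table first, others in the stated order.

table();
translate([436, 283, 777]) stool();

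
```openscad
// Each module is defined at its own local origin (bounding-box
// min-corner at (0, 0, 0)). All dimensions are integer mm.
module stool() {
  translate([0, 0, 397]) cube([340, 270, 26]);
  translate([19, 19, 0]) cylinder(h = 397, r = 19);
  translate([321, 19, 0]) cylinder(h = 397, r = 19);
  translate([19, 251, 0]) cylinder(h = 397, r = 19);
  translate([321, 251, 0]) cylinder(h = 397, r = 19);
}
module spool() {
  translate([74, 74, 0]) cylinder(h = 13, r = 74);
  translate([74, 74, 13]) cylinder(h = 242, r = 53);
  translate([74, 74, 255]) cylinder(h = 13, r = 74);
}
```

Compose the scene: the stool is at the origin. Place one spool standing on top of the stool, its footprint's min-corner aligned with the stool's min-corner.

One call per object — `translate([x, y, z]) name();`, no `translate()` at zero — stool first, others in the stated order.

stool();
translate([0, 0, 423]) spool();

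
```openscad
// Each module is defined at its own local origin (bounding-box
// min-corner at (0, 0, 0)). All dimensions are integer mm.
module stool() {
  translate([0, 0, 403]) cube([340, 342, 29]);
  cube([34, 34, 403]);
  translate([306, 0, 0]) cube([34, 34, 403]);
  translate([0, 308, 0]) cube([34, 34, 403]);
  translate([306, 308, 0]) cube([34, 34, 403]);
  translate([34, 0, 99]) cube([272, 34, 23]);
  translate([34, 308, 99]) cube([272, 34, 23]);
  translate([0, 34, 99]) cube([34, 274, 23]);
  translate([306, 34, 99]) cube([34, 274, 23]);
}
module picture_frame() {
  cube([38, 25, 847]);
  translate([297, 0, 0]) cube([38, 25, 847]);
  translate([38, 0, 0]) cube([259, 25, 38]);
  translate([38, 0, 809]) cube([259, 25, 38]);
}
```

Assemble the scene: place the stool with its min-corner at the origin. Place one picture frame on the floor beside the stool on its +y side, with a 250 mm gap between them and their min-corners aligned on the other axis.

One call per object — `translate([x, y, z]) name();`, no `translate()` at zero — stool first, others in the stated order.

stool();
translate([0, 592, 0]) picture_frame();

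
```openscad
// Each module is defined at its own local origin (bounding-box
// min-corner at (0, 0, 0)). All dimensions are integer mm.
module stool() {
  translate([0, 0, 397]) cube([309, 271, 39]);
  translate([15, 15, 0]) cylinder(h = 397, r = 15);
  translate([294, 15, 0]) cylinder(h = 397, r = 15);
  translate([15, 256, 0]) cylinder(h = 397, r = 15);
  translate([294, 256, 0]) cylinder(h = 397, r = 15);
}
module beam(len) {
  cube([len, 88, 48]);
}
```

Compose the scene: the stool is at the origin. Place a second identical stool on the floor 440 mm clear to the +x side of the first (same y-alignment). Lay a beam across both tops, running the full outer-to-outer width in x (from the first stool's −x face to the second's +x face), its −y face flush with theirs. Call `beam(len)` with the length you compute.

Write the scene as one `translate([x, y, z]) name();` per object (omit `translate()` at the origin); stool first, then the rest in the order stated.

stool();
translate([749, 0, 0]) stool();
translate([0, 0, 436]) beam(1058);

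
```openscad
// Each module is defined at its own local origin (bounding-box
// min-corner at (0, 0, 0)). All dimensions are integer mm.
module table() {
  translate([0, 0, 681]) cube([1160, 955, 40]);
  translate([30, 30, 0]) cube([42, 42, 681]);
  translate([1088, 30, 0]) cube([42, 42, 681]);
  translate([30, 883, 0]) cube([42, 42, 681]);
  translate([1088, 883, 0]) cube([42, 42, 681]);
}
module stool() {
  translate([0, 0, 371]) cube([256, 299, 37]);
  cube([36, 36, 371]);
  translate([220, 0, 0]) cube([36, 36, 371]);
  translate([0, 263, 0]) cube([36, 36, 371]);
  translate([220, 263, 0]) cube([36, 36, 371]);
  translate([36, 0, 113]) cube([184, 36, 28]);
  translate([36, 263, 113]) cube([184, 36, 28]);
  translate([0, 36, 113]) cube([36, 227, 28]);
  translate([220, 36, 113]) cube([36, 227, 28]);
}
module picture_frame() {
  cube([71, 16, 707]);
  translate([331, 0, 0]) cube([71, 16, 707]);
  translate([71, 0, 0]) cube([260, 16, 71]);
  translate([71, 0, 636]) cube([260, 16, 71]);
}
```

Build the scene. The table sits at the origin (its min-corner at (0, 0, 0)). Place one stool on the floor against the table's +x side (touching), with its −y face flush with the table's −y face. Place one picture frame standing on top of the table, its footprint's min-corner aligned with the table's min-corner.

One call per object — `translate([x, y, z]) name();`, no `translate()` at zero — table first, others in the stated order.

table();
translate([1160, 0, 0]) stool();
translate([0, 0, 721]) picture_frame();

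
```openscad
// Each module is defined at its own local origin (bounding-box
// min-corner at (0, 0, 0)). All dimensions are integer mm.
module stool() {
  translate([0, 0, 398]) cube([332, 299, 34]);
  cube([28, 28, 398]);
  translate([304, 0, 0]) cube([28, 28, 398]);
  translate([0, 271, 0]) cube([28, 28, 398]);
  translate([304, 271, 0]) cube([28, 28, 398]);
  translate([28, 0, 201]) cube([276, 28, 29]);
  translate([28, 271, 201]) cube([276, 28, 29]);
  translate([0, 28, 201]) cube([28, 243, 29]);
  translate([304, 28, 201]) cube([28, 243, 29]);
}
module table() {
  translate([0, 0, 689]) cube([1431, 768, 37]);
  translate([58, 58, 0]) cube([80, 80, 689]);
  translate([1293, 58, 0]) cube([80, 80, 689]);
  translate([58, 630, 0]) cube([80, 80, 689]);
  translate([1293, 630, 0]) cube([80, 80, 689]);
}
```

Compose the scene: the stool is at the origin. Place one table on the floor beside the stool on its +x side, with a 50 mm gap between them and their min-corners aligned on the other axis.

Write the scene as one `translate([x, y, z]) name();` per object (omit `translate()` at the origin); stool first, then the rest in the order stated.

stool();
translate([382, 0, 0]) table();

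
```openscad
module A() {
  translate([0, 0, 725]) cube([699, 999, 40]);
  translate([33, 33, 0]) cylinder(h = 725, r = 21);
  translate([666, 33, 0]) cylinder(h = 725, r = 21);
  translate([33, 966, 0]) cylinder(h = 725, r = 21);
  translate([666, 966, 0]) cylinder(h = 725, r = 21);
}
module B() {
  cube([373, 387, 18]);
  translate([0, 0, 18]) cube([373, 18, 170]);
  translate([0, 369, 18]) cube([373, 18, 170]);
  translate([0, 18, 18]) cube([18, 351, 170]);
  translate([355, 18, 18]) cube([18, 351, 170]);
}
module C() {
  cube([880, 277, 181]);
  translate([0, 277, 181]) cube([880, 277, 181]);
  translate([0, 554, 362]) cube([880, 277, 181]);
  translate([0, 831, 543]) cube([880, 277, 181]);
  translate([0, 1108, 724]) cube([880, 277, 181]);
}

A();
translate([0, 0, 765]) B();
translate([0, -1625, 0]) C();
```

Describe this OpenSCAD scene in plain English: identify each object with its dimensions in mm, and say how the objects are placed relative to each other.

A is a table: top 699 mm (x) × 999 mm (y), 40 mm thick, upper face at z = 765 mm, on four round legs of 42 mm diameter, each leg's bounding box inset 12 mm from the nearest pair of top edges, running from z = 0 to the bottom of the top.

B is an open-topped rectangular box: outside dimensions 373×387×188 mm, with a uniform wall and base thickness of 18 mm. The base is a full 373×387 slab on the floor; four walls sit on top of the base. The front and back walls (the −y and +y sides) span the full width; the two side walls fit between them.

C is a run of 5 identical solid stair steps. Each tread is 880×277 mm and each step block is 181 mm high. Step 1 rests on the floor; step k is offset from step 1 by (k−1)×277 mm in y and (k−1)×181 mm in z.

The open box is on top of the table. The staircase is on the floor beside the table on its −y side.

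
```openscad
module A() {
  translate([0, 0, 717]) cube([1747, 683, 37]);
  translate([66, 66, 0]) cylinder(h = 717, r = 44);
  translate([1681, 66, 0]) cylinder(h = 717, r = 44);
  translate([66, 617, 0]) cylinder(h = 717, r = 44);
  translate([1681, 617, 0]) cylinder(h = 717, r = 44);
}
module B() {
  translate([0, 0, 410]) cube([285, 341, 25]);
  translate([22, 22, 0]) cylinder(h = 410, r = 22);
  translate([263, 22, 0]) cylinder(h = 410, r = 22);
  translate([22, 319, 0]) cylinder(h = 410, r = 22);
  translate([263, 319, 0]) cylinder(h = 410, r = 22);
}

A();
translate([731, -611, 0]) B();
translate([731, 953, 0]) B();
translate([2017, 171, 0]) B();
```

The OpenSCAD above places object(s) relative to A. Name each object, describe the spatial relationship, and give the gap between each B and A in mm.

Each stool's nearest face is 270 mm from the table's bounding box.

A is a table. B is a stool. Three stools sit around the table at the −y, +y, +x sides. The gap between each stool and the table is 270 mm.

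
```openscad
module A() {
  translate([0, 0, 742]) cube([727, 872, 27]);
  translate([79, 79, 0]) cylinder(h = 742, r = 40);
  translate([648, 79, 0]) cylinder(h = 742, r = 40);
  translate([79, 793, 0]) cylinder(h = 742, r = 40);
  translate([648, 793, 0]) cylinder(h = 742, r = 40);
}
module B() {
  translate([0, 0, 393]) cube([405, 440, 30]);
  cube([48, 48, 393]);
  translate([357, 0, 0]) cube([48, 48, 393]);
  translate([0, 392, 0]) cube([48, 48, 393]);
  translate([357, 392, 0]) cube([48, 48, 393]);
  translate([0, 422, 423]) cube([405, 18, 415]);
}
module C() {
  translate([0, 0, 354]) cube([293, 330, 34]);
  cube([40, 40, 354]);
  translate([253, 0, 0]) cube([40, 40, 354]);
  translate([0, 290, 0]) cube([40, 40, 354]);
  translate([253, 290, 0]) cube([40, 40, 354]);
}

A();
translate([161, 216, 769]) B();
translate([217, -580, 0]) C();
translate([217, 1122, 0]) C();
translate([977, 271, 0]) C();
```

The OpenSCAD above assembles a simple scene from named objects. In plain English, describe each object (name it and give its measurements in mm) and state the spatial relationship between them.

A is a table with a 727×872 mm rectangular top, 27 mm thick, top surface at z = 769 mm, supported by four round legs of 80 mm diameter, each leg's bounding box inset 39 mm from the nearest pair of top edges, running from the floor.

B is a chair: 405×440 mm seat, 30 mm thick, top at z = 423 mm, on four 48 mm square corner legs flush with the seat edges. A 18 mm thick backrest slab spans the full seat width, extending 415 mm above the seat top, its back face flush with the seat's +y edge.

C is a four-legged stool. The seat is 293×330 mm, 34 mm thick, top at z = 388 mm. It stands on four square legs, each 40×40 mm in cross-section, from z = 0 to the seat underside, each flush with a corner of the seat.

The chair is on top of the table, centred. Three stools sit around the table at the −y, +y, +x sides.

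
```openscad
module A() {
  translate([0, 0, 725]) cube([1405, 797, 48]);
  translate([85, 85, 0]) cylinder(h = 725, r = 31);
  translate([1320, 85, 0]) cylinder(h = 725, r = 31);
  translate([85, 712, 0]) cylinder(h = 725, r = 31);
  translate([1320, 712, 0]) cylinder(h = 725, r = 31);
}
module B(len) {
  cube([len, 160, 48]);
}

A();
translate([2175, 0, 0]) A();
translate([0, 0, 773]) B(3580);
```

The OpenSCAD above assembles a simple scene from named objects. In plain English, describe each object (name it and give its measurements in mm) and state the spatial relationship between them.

A is a rectangular dining table. The top is 1405×797×48 mm with its upper surface at z = 773 mm. It stands on four round legs of 62 mm diameter, each leg's bounding box inset 54 mm from the nearest pair of top edges, running from the floor to the underside of the top.

B is a rectangular beam 3580 mm long (x), 160 mm deep (y), 48 mm thick (z).

The beam spans the tops of two tables placed 770 mm apart, resting at z = 773 mm.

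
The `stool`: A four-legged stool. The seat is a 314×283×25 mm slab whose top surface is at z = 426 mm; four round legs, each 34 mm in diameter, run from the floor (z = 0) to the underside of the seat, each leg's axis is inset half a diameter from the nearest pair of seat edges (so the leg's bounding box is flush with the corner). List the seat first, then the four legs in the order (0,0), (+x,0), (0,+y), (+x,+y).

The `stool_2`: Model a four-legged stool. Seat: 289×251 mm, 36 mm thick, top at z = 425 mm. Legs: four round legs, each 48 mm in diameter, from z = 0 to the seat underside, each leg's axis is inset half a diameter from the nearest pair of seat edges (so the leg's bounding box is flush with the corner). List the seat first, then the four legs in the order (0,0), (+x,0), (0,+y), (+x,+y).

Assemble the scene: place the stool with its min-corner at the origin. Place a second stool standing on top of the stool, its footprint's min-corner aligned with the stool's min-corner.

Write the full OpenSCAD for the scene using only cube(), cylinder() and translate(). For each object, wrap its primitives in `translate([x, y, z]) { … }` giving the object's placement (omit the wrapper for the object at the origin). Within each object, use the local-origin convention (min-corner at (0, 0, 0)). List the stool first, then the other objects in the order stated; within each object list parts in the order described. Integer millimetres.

translate([0, 0, 401]) cube([314, 283, 25]);
translate([17, 17, 0]) cylinder(h = 401, r = 17);
translate([297, 17, 0]) cylinder(h = 401, r = 17);
translate([17, 266, 0]) cylinder(h = 401, r = 17);
translate([297, 266, 0]) cylinder(h = 401, r = 17);
translate([0, 0, 426]) {
  translate([0, 0, 389]) cube([289, 251, 36]);
  translate([24, 24, 0]) cylinder(h = 389, r = 24);
  translate([265, 24, 0]) cylinder(h = 389, r = 24);
  translate([24, 227, 0]) cylinder(h = 389, r = 24);
  translate([265, 227, 0]) cylinder(h = 389, r = 24);
}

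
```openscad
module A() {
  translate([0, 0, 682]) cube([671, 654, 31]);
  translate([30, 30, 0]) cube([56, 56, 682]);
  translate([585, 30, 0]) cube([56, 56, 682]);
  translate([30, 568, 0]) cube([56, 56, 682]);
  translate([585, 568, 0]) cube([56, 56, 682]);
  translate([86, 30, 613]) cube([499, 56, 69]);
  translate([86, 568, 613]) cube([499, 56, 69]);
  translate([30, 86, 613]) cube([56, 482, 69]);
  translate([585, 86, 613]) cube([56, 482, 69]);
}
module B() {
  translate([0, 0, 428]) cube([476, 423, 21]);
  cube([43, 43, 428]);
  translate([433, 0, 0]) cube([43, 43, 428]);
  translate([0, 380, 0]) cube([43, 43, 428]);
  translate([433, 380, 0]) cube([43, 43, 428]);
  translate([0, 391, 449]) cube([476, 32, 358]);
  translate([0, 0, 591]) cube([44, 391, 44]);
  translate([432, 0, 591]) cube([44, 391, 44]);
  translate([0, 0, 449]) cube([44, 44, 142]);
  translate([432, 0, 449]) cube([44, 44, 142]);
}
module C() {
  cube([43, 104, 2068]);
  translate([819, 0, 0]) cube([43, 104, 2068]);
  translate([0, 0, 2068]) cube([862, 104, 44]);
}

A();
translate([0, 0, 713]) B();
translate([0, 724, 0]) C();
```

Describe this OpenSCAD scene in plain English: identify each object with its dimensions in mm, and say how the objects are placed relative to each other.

A is a rectangular dining table. The top is 671×654×31 mm with its upper surface at z = 713 mm. It stands on four 56×56 mm square legs, each inset 30 mm from the nearest pair of top edges, running from the floor to the underside of the top. Four apron rails, 56 mm thick and 69 mm tall, run between adjacent legs with their top edges flush with the underside of the top and their outer faces flush with the legs' outer faces.

B is a chair: 476×423 mm seat, 21 mm thick, top at z = 449 mm, on four 43 mm square corner legs flush with the seat edges. A 32 mm thick backrest slab spans the full seat width, extending 358 mm above the seat top, its back face flush with the seat's +y edge. Two armrests of 44×44 mm section run along each side from the seat's front edge to the front of the backrest, top faces 186 mm above the seat top and outer faces flush with the seat's x-edges; a 44×44 mm post under the front of each armrest stands on the seat at the front corner.

C is a door frame. The clear opening is 776 mm wide and 2068 mm high. Two 43 mm wide jambs, 104 mm deep, stand either side of the opening from the floor to the top of the opening. A 44 mm thick head sits across the top of both jambs, spanning the full outside width of the frame.

The chair is on top of the table. The door frame is on the floor beside the table on its +y side.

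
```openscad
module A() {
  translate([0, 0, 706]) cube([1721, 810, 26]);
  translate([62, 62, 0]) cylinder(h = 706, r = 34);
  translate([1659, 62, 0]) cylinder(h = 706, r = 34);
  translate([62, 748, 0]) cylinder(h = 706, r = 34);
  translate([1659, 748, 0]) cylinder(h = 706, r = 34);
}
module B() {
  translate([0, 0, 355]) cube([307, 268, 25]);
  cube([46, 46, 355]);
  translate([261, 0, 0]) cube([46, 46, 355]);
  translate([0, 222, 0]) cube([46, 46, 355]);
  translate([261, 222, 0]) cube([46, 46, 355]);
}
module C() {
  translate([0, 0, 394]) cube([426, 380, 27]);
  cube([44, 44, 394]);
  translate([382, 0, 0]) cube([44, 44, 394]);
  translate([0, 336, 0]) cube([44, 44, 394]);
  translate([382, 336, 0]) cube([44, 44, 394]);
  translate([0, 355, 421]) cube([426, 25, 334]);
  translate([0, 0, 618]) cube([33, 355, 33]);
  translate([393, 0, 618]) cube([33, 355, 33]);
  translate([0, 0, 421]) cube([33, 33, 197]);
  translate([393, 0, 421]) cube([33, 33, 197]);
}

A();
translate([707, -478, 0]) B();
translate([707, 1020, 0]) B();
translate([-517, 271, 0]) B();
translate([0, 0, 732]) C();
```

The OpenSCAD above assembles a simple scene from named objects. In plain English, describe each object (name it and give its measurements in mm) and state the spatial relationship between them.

A is a table with a 1721×810 mm rectangular top, 26 mm thick, top surface at z = 732 mm, supported by four round legs of 68 mm diameter, each leg's bounding box inset 28 mm from the nearest pair of top edges, running from the floor.

B is a four-legged stool. The seat is a 307×268×25 mm slab whose top surface is at z = 380 mm; four square legs, each 46×46 mm in cross-section, run from the floor (z = 0) to the underside of the seat, each flush with a corner of the seat.

C is a chair: 426×380 mm seat, 27 mm thick, top at z = 421 mm, on four 44 mm square corner legs flush with the seat edges. A 25 mm thick backrest slab spans the full seat width, extending 334 mm above the seat top, its back face flush with the seat's +y edge. Two armrests of 33×33 mm section run along each side from the seat's front edge to the front of the backrest, top faces 230 mm above the seat top and outer faces flush with the seat's x-edges; a 33×33 mm post under the front of each armrest stands on the seat at the front corner.

Three stools sit around the table at the −y, +y, −x sides. The chair is on top of the table.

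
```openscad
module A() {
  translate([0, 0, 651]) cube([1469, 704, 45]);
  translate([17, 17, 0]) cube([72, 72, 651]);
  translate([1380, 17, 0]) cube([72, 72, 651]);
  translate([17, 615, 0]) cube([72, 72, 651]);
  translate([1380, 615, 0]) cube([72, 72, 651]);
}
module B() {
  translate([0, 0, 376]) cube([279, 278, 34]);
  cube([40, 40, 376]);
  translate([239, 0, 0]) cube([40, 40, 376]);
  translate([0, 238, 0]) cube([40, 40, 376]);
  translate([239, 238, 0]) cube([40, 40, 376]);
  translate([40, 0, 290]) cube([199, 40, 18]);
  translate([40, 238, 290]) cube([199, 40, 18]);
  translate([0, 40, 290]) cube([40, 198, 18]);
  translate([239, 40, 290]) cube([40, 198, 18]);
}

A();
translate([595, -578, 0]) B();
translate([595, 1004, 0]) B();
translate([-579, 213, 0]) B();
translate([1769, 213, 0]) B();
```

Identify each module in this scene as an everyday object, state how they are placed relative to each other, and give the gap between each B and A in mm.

A is a table. B is a stool. Four stools sit around the table at the −y, +y, −x, +x sides. The gap between each stool and the table is 300 mm.

Each stool's nearest face is 300 mm from the table's bounding box.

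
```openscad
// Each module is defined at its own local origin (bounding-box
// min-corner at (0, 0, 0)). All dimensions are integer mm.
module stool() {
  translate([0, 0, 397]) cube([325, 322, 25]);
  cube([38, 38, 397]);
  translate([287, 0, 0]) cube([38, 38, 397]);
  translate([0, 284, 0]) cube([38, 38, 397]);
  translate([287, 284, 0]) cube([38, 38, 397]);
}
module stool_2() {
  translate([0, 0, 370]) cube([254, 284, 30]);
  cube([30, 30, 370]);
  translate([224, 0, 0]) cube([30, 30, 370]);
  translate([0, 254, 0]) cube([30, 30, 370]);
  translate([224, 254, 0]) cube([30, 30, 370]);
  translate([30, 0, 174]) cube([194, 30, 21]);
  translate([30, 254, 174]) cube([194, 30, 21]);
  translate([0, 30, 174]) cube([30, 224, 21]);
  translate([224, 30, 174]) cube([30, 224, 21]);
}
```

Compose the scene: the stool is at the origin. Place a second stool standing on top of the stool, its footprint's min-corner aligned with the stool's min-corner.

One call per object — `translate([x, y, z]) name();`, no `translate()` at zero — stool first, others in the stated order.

stool();
translate([0, 0, 422]) stool_2();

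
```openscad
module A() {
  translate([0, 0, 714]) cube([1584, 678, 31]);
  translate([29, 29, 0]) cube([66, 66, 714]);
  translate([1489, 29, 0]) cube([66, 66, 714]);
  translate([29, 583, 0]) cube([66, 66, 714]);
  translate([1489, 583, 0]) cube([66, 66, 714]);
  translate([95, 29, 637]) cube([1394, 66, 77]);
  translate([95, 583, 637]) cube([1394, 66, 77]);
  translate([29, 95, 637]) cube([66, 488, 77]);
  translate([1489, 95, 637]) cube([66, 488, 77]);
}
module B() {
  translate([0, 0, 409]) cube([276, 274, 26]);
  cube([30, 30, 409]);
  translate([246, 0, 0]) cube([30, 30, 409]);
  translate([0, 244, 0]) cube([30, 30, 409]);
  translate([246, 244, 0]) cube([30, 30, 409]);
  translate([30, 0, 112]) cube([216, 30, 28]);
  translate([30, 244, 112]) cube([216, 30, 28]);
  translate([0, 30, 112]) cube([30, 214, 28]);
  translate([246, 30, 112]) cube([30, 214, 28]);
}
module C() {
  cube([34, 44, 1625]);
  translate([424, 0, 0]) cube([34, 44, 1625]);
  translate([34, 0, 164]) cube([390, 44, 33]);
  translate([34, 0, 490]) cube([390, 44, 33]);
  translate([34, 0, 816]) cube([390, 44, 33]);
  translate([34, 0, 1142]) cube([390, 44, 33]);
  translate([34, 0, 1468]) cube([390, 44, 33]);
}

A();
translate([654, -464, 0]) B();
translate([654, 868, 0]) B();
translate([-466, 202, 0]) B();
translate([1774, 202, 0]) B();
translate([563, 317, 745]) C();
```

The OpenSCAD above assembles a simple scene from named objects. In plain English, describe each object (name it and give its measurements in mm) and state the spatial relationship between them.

A is a rectangular dining table. The top is 1584×678×31 mm with its upper surface at z = 745 mm. It stands on four 66×66 mm square legs, each inset 29 mm from the nearest pair of top edges, running from the floor to the underside of the top. Four apron rails, 66 mm thick and 77 mm tall, run between adjacent legs with their top edges flush with the underside of the top and their outer faces flush with the legs' outer faces.

B is a four-legged stool. The seat is 276×274 mm, 26 mm thick, top at z = 435 mm. It stands on four square legs, each 30×30 mm in cross-section, from z = 0 to the seat underside, each flush with a corner of the seat. Four stretchers, 30 mm wide and 28 mm tall, connect adjacent legs with their undersides at z = 112 mm, each running between the inner faces of the legs it joins and aligned with the legs' outer faces on the other axis.

C is a straight ladder. Two 34×44 mm vertical rails, 1625 mm tall, stand 458 mm apart (outside-to-outside) with their front faces coplanar on the −y side. 5 rungs, each 44 mm deep and 33 mm tall, span between the inner faces of the rails, front faces flush with the rails. The lowest rung's underside is at z = 164 mm and rungs are spaced 326 mm apart (underside to underside).

Four stools sit around the table at the −y, +y, −x, +x sides. The ladder is on top of the table, centred.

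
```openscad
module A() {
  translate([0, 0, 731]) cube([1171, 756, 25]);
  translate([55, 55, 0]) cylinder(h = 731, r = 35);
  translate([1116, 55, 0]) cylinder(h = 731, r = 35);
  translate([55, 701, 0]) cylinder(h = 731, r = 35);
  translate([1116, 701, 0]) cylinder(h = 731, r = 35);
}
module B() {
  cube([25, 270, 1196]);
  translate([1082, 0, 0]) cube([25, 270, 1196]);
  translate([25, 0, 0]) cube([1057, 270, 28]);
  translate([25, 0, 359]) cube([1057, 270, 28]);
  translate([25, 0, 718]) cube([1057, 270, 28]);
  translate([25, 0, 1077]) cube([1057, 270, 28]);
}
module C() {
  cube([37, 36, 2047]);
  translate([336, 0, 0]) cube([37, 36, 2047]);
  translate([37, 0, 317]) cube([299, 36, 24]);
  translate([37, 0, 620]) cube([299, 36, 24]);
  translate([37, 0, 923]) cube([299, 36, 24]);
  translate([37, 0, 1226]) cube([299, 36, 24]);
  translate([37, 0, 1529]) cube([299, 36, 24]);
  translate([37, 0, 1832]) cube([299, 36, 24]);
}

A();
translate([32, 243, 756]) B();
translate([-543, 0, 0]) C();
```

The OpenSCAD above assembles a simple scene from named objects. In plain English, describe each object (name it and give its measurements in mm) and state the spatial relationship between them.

A is a rectangular dining table. The top is 1171×756×25 mm with its upper surface at z = 756 mm. It stands on four round legs of 70 mm diameter, each leg's bounding box inset 20 mm from the nearest pair of top edges, running from the floor to the underside of the top.

B is a bookshelf 1107 mm wide overall, 270 mm deep and 1196 mm tall. The two sides are 25 mm thick vertical panels. 4 horizontal shelves of 28 mm thickness span between the inner faces of the sides; the lowest shelf sits on the floor and shelves are stacked with a clear vertical gap of 331 mm between each pair.

C is a wooden ladder with two side rails of 37×36 mm section and 2047 mm height, set 373 mm apart overall. Between them run 6 rectangular rungs (36 mm deep, 24 mm thick), front faces flush with the rails' −y face. The bottom of the first rung is 317 mm above the floor and each subsequent rung is 303 mm higher than the one below.

The bookshelf is on top of the table, centred. The ladder is on the floor beside the table on its −x side.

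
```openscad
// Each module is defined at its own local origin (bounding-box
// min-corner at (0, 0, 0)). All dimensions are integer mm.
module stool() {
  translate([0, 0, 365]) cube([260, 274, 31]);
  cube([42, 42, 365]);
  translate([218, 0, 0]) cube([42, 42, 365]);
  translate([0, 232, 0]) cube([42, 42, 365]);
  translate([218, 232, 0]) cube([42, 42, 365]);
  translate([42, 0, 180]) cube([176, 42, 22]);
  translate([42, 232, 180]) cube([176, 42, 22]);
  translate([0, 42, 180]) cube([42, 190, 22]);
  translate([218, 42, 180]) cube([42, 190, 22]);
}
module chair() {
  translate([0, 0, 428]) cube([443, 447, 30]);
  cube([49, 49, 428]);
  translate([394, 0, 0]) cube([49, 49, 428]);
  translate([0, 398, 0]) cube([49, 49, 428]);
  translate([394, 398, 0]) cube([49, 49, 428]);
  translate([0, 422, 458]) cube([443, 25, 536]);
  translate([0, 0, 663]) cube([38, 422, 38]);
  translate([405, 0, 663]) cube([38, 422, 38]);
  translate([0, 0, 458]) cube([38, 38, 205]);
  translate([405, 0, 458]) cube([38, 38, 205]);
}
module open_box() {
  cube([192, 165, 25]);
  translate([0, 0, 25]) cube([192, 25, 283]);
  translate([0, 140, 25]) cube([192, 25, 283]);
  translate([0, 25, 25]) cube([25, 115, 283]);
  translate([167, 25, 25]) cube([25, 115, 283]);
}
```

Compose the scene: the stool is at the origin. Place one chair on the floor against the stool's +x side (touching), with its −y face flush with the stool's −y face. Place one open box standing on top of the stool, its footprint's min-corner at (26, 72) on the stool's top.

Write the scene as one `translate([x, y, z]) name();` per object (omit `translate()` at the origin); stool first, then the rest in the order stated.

stool();
translate([260, 0, 0]) chair();
translate([26, 72, 396]) open_box();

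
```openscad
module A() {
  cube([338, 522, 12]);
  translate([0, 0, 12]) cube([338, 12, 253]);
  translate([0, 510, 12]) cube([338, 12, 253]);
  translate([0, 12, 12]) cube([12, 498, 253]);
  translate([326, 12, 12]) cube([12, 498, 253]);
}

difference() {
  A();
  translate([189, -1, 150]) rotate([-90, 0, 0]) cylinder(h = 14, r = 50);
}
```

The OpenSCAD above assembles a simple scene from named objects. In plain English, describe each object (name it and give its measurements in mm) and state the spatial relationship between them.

A is an open storage box with external size 338×522×265 mm and wall thickness 12 mm (the base is also 12 mm thick). The base covers the whole footprint; the four walls stand on the base, with the y-facing walls full-width and the x-facing walls fitting between their inner faces.

The open box has a circular hole of radius 50 mm through its front wall, centred at (x = 189, z = 150).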